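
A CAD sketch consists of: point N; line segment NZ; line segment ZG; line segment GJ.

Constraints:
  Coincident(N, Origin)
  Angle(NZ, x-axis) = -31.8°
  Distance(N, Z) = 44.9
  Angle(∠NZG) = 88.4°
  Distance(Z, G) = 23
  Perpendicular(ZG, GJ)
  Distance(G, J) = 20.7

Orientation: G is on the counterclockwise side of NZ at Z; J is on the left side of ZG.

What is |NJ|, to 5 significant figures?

32.522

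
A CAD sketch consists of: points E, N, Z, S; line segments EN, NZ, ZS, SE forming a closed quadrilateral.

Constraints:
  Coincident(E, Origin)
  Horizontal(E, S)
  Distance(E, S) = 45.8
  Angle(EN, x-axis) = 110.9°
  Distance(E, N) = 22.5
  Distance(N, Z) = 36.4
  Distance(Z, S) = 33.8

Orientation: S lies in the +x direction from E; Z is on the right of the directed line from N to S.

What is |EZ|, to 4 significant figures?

15.69

Checks: |NZ| = 36.40 ✓; |ZS| = 33.80 ✓.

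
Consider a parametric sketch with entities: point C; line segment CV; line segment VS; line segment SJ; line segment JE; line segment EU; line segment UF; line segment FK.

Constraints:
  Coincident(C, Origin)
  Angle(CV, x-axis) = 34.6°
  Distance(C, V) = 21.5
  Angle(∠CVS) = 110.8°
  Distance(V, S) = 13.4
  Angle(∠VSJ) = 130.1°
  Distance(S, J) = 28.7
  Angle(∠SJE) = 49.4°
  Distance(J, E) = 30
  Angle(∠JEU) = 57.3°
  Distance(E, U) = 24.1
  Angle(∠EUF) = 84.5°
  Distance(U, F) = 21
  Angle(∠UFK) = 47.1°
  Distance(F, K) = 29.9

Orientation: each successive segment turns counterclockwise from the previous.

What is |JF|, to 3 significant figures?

7.31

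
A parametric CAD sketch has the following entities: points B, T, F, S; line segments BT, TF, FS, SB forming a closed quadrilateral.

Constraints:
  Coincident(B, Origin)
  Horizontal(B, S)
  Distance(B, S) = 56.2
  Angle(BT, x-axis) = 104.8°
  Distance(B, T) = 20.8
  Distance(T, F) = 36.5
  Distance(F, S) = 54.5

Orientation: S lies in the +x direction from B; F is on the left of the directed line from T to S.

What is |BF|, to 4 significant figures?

48.92

Checks: |TF| = 36.50 ✓; |FS| = 54.50 ✓.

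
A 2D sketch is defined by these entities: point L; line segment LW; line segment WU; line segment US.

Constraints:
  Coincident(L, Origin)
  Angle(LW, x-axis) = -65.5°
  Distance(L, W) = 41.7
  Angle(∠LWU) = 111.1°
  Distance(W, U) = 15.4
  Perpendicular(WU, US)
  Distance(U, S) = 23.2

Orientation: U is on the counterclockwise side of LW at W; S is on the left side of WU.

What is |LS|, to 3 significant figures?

34.2

L is at the origin; LW runs at -65.5° with length 41.7, so W = 41.7·(cos -65.5°, sin -65.5°) = (17.3, -37.9). ∠LWU = 111.1°, so WU runs at -65.5° + (180° − 111.1°) = 3.40° from the x-axis; with |WU| = 15.4, U = W + 15.4·(cos 3.40°, sin 3.40°) = (32.7, -37.0). WU is perpendicular to US; with |US| = 23.2 on the left of WU, S = U + 23.2·(-0.0593, 0.998) = (31.3, -13.9). Then |LS| = |S − L| = 34.2.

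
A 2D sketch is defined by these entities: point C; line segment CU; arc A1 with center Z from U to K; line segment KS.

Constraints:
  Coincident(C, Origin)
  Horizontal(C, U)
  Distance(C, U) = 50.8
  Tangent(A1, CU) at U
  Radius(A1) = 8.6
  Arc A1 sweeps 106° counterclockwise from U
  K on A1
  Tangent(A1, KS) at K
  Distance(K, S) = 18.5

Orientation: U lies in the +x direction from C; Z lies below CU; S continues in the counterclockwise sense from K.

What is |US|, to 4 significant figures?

28.93

C is at the origin; CU is horizontal with |CU| = 50.8 and U on the +x side, so U = (50.80, 0.000). The tangent condition forces ZU to be normal to CU, so Z = U + (0, -8.6) = (50.80, -8.600). On A1, U sits at bearing 90° from Z; a 106° counterclockwise sweep puts K at bearing 196°, so K = Z + 8.6·(cos 196°, sin 196°) = (42.53, -10.97). The tangent condition forces ZK to be normal to KS, so KS runs along (−sin 196°, cos 196°); with |KS| = 18.5, S = (47.63, -28.75). Then |US| = |S − U| = 28.93.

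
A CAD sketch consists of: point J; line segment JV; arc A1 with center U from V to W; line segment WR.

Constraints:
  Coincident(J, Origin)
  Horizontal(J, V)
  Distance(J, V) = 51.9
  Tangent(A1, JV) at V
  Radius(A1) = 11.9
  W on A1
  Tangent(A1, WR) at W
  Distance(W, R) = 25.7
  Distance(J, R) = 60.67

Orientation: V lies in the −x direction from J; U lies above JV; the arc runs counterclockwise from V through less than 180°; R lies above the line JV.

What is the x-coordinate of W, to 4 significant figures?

-40.29

Checks: |UV| = 11.90 ✓; |UW| = 11.90 ✓; ∠(UW, WR) = 90.00° ✓; |WR| = 25.70 ✓; |JR| = 60.67 ✓.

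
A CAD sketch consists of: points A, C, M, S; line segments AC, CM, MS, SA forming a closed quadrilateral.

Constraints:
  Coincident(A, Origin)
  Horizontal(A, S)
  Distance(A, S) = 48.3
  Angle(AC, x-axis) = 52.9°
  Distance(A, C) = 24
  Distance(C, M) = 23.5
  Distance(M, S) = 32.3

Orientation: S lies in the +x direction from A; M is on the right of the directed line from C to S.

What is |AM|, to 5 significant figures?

16.841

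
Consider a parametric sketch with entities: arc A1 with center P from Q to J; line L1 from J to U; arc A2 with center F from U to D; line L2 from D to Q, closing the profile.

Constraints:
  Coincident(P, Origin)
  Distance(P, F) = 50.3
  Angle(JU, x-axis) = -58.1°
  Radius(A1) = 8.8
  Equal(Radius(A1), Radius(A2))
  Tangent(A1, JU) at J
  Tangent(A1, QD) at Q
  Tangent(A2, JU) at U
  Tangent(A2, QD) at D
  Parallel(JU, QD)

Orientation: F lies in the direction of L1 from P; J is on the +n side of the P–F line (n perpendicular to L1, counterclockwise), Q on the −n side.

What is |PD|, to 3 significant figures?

51.1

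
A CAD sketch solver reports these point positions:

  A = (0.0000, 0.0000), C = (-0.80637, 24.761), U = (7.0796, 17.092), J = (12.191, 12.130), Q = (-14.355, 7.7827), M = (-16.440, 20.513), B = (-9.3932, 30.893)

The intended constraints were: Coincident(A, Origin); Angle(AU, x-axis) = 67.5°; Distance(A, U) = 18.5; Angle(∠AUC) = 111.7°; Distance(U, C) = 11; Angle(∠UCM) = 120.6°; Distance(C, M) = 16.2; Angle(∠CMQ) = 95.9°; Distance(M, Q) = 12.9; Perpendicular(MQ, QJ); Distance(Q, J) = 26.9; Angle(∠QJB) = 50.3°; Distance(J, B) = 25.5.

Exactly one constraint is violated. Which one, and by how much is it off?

Distance(J, B) = 25.5 — off by 3.10.

A = (0.00, 0.00) ✓; AU at 67.50° ✓; |AU| = 18.50 ✓; ∠AUC = 111.7° ✓; |UC| = 11.00 ✓; ∠UCM = 120.6° ✓; |CM| = 16.20 ✓; ∠CMQ = 95.90° ✓; |MQ| = 12.90 ✓; ∠(MQ, QJ) = 90.00° ✓; |QJ| = 26.90 ✓; ∠QJB = 50.30° ✓; |JB| = 28.60 ✗.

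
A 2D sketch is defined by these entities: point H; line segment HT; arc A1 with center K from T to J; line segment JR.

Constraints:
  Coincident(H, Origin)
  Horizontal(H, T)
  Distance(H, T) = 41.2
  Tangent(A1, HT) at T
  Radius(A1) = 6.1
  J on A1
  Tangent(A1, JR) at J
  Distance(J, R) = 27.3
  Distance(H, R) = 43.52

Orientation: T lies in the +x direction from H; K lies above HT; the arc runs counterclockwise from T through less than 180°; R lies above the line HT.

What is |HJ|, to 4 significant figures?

47.12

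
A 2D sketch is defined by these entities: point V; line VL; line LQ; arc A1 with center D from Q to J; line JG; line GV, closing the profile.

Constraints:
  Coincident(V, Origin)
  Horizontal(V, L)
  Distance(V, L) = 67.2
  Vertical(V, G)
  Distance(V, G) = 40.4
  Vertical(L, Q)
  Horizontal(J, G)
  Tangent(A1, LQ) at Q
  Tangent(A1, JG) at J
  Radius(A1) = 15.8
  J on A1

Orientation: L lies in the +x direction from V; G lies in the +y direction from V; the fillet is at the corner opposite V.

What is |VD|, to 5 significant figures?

56.984

V is at the origin; V and L share the same y with |VL| = 67.2 and L on the +x side, so L = (67.200, 0.0000). V and G share the same x with |VG| = 40.4 and G on the +y side, so G = (0.0000, 40.400). The virtual corner opposite V is at (67.200, 40.400). Since A1 is tangent to LQ there, DQ ⟂ LQ and the tangent condition forces DJ to be normal to JG, with radius 15.8, so the center D sits 15.8 in from both sides at D = (51.400, 24.600). Then |VD| = |D − V| = 56.984.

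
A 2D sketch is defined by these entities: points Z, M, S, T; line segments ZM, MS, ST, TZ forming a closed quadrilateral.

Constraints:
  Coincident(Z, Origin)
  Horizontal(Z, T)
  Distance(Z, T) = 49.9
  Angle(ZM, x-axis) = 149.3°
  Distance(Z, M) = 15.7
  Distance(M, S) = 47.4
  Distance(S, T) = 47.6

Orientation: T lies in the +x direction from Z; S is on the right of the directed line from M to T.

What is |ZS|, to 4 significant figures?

33.73

Checks: |MS| = 47.40 ✓; |ST| = 47.60 ✓.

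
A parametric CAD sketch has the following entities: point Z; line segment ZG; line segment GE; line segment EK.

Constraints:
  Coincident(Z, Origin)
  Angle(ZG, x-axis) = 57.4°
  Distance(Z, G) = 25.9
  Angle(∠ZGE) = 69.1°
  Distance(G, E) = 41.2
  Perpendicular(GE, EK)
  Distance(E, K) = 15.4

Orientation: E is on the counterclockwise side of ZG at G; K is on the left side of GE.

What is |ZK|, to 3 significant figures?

33.1

∠ZGE = 69.1°, so GE runs at 57.4° + (180° − 69.1°) = 168° from the x-axis; with |GE| = 41.2, E = G + 41.2·(cos 168°, sin 168°) = (-26.4, 30.2). GE is perpendicular to EK; with |EK| = 15.4 on the left of GE, K = E + 15.4·(-0.203, -0.979) = (-29.5, 15.1). Then |ZK| = |K − Z| = 33.1.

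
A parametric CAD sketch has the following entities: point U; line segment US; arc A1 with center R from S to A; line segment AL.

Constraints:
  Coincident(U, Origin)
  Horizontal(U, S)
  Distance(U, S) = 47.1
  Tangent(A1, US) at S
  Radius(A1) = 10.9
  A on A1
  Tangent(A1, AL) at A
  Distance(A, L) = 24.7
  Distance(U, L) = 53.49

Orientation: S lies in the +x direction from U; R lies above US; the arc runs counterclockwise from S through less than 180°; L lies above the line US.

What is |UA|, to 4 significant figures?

58.17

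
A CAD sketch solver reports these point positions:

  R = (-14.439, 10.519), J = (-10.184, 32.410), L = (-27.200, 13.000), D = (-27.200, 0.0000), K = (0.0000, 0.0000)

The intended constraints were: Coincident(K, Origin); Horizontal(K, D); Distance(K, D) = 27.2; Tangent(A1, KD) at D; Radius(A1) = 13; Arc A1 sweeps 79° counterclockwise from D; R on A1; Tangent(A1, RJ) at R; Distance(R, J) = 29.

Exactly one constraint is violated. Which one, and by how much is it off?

Distance(R, J) = 29 — off by 6.70.

K = (0.00, 0.00) ✓; K.y = 0.00, D.y = 0.00 ✓; |KD| = 27.20 ✓; ∠(LD, DK) = 90.00° ✓; |LD| = 13.00 ✓; bearing(L→R) − bearing(L→D) = 79.00° ✓; |LR| = 13.00 ✓; ∠(LR, RJ) = 90.00° ✓; |RJ| = 22.30 ✗.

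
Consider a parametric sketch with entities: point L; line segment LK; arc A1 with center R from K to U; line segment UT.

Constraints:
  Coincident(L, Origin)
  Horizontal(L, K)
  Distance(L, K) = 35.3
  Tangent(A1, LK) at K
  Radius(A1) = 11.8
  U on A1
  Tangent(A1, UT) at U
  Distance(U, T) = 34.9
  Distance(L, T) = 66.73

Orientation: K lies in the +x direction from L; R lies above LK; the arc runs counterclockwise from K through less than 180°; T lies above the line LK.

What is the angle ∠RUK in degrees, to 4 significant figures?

45.71°

Checks: ∠(RK, KL) = 90.00° ✓; |RU| = 11.80 ✓; ∠(RU, UT) = 90.00° ✓; |UT| = 34.90 ✓; |LT| = 66.73 ✓.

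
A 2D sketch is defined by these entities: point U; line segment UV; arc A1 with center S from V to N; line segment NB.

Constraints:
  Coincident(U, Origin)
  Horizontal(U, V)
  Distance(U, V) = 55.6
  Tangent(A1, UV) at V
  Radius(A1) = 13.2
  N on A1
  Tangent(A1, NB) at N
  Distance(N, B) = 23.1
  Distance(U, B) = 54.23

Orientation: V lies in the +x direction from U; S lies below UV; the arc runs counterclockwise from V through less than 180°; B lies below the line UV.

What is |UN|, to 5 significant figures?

44.200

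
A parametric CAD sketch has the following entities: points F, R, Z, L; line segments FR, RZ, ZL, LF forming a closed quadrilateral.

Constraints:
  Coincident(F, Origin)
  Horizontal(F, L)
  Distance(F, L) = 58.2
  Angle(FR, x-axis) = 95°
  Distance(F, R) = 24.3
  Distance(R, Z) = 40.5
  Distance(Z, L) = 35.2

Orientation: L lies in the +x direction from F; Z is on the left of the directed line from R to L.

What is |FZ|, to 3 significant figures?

47.8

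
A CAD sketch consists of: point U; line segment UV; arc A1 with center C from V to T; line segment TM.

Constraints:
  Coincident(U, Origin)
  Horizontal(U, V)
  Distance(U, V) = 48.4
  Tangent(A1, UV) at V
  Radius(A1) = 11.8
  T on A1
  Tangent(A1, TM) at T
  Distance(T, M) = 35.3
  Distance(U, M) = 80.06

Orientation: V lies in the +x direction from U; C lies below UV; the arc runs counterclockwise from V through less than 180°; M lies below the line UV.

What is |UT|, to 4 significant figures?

45.44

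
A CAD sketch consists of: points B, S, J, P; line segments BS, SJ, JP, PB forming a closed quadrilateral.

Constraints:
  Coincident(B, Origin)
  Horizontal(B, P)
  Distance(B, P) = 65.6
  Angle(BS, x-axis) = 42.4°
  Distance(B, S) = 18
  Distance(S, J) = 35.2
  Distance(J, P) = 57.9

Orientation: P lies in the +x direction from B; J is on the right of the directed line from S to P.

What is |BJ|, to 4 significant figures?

26.22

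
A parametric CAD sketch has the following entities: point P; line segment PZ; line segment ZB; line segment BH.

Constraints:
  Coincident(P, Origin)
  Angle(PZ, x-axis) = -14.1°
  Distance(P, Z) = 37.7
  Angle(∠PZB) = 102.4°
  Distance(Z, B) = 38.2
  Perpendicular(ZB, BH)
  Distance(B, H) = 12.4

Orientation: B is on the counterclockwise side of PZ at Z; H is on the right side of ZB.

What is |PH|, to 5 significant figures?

67.572

P is at the origin; PZ runs at -14.1° with length 37.7, so Z = 37.7·(cos -14.1°, sin -14.1°) = (36.564, -9.1843). ∠PZB = 102.4°, so ZB runs at -14.1° + (180° − 102.4°) = 63.500° from the x-axis; with |ZB| = 38.2, B = Z + 38.2·(cos 63.500°, sin 63.500°) = (53.609, 25.002). ZB ⟂ BH; with |BH| = 12.4 on the right of ZB, H = B + 12.4·(0.89493, -0.44620) = (64.706, 19.469). Then |PH| = |H − P| = 67.572.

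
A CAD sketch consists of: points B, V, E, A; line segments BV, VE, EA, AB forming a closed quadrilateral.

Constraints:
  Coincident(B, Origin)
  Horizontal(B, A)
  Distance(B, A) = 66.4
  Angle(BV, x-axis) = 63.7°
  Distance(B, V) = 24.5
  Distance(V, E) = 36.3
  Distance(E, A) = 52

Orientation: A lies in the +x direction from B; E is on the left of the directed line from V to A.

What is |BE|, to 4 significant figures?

59.36

Checks: |VE| = 36.30 ✓; |EA| = 52.00 ✓.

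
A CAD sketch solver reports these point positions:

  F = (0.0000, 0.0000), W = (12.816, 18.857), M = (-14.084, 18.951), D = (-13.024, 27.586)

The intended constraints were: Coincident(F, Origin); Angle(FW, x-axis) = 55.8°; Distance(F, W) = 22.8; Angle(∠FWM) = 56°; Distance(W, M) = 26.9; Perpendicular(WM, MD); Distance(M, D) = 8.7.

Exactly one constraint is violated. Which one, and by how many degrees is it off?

Perpendicular(WM, MD) — off by 6.80°.

F = (0.00, 0.00) ✓; FW at 55.80° ✓; |FW| = 22.80 ✓; ∠FWM = 56.00° ✓; |WM| = 26.90 ✓; ∠(WM, MD) = 96.80° ✗; |MD| = 8.700 ✓.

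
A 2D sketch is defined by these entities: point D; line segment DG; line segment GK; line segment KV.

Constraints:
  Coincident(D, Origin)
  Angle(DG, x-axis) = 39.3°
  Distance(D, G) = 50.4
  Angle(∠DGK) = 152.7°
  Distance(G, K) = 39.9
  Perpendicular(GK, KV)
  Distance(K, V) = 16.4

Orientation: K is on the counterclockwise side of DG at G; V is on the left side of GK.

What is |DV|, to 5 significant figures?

84.952

D is at the origin; DG runs at 39.3° with length 50.4, so G = 50.4·(cos 39.3°, sin 39.3°) = (39.002, 31.922). ∠DGK = 152.7°, so GK runs at 39.3° + (180° − 152.7°) = 66.600° from the x-axis; with |GK| = 39.9, K = G + 39.9·(cos 66.600°, sin 66.600°) = (54.848, 68.541). GK is perpendicular to KV; with |KV| = 16.4 on the left of GK, V = K + 16.4·(-0.91775, 0.39715) = (39.797, 75.054). Then |DV| = |V − D| = 84.952.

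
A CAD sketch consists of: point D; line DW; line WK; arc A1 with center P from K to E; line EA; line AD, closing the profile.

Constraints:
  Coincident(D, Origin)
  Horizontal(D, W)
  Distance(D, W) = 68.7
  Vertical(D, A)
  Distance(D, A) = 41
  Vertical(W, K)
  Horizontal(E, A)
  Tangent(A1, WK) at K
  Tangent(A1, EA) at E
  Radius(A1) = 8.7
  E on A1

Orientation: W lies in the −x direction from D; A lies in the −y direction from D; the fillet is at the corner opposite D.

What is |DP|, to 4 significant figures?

68.14

D is at the origin; DW is horizontal with |DW| = 68.7 and W on the −x side, so W = (-68.70, 0.000). DA is vertical with |DA| = 41.0 and A on the −y side, so A = (0.000, -41.00). The virtual corner opposite D is at (-68.70, -41.00). Since A1 is tangent to WK there, PK ⟂ WK and since A1 is tangent to EA there, PE ⟂ EA, with radius 8.7, so the center P sits 8.7 in from both sides at P = (-60.00, -32.30). Then |DP| = |P − D| = 68.14.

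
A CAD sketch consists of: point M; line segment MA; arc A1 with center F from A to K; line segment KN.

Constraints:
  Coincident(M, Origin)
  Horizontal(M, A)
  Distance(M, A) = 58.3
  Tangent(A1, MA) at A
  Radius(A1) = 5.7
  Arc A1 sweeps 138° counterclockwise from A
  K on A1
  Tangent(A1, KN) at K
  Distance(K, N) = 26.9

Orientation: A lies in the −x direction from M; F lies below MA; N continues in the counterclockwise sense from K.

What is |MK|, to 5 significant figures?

62.904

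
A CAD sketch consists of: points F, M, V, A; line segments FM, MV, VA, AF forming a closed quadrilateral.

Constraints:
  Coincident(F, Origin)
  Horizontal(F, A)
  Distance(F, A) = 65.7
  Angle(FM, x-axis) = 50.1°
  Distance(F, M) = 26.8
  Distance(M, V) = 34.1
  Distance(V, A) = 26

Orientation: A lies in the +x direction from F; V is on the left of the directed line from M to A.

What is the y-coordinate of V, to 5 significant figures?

21.631

Checks: |MV| = 34.10 ✓; |VA| = 26.00 ✓.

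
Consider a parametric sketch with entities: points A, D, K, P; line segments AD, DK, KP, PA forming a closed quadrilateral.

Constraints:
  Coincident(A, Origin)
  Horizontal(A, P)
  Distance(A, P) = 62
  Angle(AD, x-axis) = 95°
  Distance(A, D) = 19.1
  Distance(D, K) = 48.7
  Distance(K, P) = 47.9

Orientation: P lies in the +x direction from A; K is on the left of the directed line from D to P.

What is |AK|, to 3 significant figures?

59.2

Checks: |DK| = 48.70 ✓; |KP| = 47.90 ✓.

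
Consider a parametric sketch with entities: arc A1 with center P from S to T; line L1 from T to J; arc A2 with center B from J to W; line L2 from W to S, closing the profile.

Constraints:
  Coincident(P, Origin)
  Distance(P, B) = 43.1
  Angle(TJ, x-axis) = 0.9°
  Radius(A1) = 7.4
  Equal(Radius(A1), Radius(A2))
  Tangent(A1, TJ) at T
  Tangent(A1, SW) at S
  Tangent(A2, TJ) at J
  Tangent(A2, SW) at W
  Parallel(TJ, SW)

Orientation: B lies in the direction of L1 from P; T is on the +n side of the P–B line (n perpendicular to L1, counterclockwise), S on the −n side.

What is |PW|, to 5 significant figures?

43.731

The slot axis is L1's direction at 0.9°, so u = (cos 0.9°, sin 0.9°) = (0.99988, 0.015707) and n = (−sin 0.9°, cos 0.9°) = (-0.015707, 0.99988). P is at the origin and B lies 43.1 along u from P, so B = 43.1·u = (43.095, 0.67699). Tangency of A1 to both parallel lines with radius 7.4 puts T and S at P ± 7.4·n: T = (-0.11623, 7.3991), S = (0.11623, -7.3991). Equal radii place J and W the same way about B: J = B + 7.4·n = (42.978, 8.0761), W = B − 7.4·n = (43.211, -6.7221). Then |PW| = |W − P| = 43.731.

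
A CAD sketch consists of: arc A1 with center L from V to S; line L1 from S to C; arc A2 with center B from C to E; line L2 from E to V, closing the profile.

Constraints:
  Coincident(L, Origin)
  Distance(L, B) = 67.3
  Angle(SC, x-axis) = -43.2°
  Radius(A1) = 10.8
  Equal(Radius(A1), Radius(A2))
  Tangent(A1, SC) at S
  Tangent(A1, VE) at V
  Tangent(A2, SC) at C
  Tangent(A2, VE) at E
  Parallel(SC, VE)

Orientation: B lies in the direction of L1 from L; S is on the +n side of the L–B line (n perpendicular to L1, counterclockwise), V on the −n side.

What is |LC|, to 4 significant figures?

68.16

Tangency of A1 to both parallel lines with radius 10.8 puts S and V at L ± 10.8·n: S = (7.393, 7.873), V = (-7.393, -7.873). Equal radii place C and E the same way about B: C = B + 10.8·n = (56.45, -38.20), E = B − 10.8·n = (41.67, -53.94). Then |LC| = |C − L| = 68.16.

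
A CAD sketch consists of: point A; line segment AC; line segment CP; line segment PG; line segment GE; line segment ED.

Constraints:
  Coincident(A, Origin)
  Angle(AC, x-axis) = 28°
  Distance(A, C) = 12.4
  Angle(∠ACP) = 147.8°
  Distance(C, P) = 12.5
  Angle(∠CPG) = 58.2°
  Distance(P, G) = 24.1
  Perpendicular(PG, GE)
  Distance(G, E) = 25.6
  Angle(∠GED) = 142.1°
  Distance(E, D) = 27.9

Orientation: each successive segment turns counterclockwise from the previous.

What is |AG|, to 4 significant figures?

17.28

A is at the origin; AC runs at 28.0° with length 12.4, so C = (10.95, 5.821). ∠ACP = 147.8° gives CP at 60.20° from the x-axis; with |CP| = 12.5, P = (17.16, 16.67). ∠CPG = 58.2° gives PG at -178.0° from the x-axis; with |PG| = 24.1, G = (-6.925, 15.83). Then |AG| = |G − A| = 17.28.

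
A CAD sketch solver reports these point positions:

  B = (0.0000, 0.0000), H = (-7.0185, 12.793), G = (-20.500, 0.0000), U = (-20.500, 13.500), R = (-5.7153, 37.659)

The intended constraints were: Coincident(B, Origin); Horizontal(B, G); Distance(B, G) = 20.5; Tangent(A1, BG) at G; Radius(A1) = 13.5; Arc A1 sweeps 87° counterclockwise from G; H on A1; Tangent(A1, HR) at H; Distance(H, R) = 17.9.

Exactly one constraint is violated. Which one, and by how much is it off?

Distance(H, R) = 17.9 — off by 7.00.

B = (0.00, 0.00) ✓; B.y = 0.00, G.y = 0.00 ✓; |BG| = 20.50 ✓; ∠(UG, GB) = 90.00° ✓; |UG| = 13.50 ✓; bearing(U→H) − bearing(U→G) = 87.00° ✓; |UH| = 13.50 ✓; ∠(UH, HR) = 90.00° ✓; |HR| = 24.90 ✗.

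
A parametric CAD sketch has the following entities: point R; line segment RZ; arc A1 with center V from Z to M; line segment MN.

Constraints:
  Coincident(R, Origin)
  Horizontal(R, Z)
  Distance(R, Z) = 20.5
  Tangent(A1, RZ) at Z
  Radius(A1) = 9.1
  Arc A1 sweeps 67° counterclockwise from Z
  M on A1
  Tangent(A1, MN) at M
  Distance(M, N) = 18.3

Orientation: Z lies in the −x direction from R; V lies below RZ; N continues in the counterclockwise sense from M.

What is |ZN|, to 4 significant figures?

27.25

On A1, Z sits at bearing 90° from V; a 67° counterclockwise sweep puts M at bearing 157°, so M = V + 9.1·(cos 157°, sin 157°) = (-28.88, -5.544). Since A1 is tangent to MN there, VM ⟂ MN, so MN runs along (−sin 157°, cos 157°); with |MN| = 18.3, N = (-36.03, -22.39). Then |ZN| = |N − Z| = 27.25.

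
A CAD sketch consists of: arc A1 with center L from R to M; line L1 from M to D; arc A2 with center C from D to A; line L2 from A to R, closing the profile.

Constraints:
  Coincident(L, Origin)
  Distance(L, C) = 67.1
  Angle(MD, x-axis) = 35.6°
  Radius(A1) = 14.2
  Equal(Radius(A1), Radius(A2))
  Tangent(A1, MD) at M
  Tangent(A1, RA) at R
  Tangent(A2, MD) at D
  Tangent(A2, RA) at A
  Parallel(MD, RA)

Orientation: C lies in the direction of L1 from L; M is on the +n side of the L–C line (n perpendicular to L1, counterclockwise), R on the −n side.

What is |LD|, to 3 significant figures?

68.6

Tangency of A1 to both parallel lines with radius 14.2 puts M and R at L ± 14.2·n: M = (-8.27, 11.5), R = (8.27, -11.5). Equal radii place D and A the same way about C: D = C + 14.2·n = (46.3, 50.6), A = C − 14.2·n = (62.8, 27.5). Then |LD| = |D − L| = 68.6.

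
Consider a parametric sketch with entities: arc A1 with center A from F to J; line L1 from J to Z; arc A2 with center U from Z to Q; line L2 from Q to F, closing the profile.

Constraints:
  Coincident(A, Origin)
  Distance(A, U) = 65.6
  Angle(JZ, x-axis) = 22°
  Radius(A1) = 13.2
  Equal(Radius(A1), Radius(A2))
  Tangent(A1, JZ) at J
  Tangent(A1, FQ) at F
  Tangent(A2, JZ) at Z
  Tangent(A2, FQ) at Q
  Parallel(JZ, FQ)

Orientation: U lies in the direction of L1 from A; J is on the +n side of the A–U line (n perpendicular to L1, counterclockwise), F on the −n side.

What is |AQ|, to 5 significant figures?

66.915

Tangency of A1 to both parallel lines with radius 13.2 puts J and F at A ± 13.2·n: J = (-4.9448, 12.239), F = (4.9448, -12.239). Equal radii place Z and Q the same way about U: Z = U + 13.2·n = (55.878, 36.813), Q = U − 13.2·n = (65.768, 12.335). Then |AQ| = |Q − A| = 66.915.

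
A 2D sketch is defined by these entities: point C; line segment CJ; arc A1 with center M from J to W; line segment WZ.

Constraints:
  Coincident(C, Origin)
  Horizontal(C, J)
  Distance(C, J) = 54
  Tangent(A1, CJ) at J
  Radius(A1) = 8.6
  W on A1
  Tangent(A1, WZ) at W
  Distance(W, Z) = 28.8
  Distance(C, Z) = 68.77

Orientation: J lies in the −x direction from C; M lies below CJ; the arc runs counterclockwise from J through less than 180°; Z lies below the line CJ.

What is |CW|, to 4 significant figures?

63.28

C is at the origin; C and J share the same y with |CJ| = 54.0 and J on the −x side, so J = (-54.00, 0.000). The tangent condition forces MJ to be normal to CJ, so M = J + (0, -8.6) = (-54.00, -8.600). Since MW ⟂ WZ (tangency), |MZ| = √(8.6² + 28.8²) = 30.06 regardless of where W sits on A1. So Z lies on both circle(C, 68.77) and circle(M, 30.06); the below-CJ intersection is Z = (-56.98, -38.51). W is the foot of the tangent from Z: W = (-62.44, -10.23).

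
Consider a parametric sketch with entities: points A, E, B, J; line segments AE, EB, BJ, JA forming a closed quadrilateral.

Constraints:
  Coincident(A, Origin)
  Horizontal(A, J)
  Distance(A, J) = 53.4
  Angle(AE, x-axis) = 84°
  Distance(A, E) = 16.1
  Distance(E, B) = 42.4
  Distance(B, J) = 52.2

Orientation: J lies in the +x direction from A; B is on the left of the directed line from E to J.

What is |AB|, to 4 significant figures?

56.09

A is at the origin; A and J share the same y with |AJ| = 53.4 and J in +x, so J = (53.4, 0). AE runs at 84.0° with |AE| = 16.1, so E = (1.683, 16.01). B is determined by |EB| = 42.4 and |BJ| = 52.2 together: it lies at the intersection of circle(E, 42.4) and circle(J, 52.2). With |EJ| = 54.14, the foot of the radical line on EJ is 18.51 from E and the perpendicular offset is √(42.4² − 18.51²) = 38.15. Taking the left-of-EJ solution: B = (30.64, 46.98).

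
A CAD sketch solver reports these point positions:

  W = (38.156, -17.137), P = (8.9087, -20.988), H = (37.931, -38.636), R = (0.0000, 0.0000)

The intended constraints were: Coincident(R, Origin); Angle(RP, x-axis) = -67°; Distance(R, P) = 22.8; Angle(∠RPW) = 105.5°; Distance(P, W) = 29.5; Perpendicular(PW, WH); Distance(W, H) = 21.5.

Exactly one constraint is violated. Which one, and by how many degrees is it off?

Perpendicular(PW, WH) — off by 8.10°.

R = (0.00, 0.00) ✓; RP at -67.00° ✓; |RP| = 22.80 ✓; ∠RPW = 105.5° ✓; |PW| = 29.50 ✓; ∠(PW, WH) = 98.10° ✗; |WH| = 21.50 ✓.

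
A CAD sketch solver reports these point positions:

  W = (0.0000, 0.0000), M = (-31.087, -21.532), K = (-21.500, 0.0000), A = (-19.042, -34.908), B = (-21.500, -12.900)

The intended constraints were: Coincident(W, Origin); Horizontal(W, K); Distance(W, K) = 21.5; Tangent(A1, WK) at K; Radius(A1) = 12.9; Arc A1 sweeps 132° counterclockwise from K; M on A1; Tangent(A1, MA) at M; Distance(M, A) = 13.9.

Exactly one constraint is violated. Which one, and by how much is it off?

Distance(M, A) = 13.9 — off by 4.10.

W = (0.00, 0.00) ✓; W.y = 0.00, K.y = 0.00 ✓; |WK| = 21.50 ✓; ∠(BK, KW) = 90.00° ✓; |BK| = 12.90 ✓; bearing(B→M) − bearing(B→K) = 132.0° ✓; |BM| = 12.90 ✓; ∠(BM, MA) = 90.00° ✓; |MA| = 18.00 ✗.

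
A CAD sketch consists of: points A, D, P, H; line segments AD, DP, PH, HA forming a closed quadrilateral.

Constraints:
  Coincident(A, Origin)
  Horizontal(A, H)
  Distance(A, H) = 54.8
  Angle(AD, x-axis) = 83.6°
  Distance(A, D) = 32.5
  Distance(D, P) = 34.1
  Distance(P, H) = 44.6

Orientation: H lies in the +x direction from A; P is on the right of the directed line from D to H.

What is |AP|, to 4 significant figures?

10.28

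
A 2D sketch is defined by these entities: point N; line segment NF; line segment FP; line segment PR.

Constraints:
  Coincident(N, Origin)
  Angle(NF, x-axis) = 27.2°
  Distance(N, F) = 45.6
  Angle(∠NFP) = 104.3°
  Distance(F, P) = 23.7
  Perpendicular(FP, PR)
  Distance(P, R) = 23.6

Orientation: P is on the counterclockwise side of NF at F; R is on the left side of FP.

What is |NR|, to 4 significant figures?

40.57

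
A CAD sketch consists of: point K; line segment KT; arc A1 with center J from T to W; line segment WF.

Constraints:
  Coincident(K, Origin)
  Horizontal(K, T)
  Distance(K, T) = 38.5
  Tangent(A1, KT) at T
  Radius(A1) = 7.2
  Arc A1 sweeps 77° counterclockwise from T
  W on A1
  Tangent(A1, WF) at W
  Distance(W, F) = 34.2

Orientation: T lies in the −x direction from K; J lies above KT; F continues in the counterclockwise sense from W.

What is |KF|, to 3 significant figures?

45.6

K is at the origin; K and T share the same y with |KT| = 38.5 and T on the −x side, so T = (-38.5, 0.00). Tangency of A1 to KT means the radius JT is perpendicular to KT, so J = T + (0, 7.2) = (-38.5, 7.20). On A1, T sits at bearing -90° from J; a 77° counterclockwise sweep puts W at bearing -13°, so W = J + 7.2·(cos -13°, sin -13°) = (-31.5, 5.58). Since A1 is tangent to WF there, JW ⟂ WF, so WF runs along (−sin -13°, cos -13°); with |WF| = 34.2, F = (-23.8, 38.9). Then |KF| = |F − K| = 45.6.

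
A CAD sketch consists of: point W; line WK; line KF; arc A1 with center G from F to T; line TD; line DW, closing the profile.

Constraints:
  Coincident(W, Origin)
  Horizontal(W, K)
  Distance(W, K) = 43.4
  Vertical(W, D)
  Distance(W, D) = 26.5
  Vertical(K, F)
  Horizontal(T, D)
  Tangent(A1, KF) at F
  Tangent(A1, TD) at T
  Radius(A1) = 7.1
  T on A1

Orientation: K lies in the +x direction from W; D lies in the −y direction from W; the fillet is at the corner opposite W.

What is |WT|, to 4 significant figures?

44.94

W is at the origin; W and K share the same y with |WK| = 43.4 and K on the +x side, so K = (43.40, 0.000). WD is vertical with |WD| = 26.5 and D on the −y side, so D = (0.000, -26.50). The virtual corner opposite W is at (43.40, -26.50). A1 meets KF tangentially, so GF is at right angles to KF and A1 meets TD tangentially, so GT is at right angles to TD, with radius 7.1, so the center G sits 7.1 in from both sides at G = (36.30, -19.40). That places the tangent points at F = (43.40, -19.40) on KF and T = (36.30, -26.50) on TD. Then |WT| = |T − W| = 44.94.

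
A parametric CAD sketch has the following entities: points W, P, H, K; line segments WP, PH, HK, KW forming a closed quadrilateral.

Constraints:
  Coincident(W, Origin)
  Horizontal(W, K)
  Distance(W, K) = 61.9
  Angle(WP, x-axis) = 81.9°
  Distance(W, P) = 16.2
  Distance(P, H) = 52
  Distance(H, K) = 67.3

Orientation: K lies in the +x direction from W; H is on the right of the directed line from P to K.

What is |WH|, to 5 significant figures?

36.235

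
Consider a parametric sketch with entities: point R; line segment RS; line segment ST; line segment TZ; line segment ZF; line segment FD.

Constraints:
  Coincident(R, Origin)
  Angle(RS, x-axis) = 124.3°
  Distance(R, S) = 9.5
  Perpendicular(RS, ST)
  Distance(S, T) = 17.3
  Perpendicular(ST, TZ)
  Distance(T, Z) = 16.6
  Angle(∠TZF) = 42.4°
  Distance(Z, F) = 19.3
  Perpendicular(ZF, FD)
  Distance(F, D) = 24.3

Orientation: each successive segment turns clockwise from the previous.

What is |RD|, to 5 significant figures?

32.376

∠TZF = 42.4° gives ZF at 166.70° from the x-axis; with |ZF| = 19.3, F = (-0.48982, 8.3237). ZF ⟂ FD, so FD runs at 76.700°; with |FD| = 24.3, D = (5.1004, 31.972). Then |RD| = |D − R| = 32.376.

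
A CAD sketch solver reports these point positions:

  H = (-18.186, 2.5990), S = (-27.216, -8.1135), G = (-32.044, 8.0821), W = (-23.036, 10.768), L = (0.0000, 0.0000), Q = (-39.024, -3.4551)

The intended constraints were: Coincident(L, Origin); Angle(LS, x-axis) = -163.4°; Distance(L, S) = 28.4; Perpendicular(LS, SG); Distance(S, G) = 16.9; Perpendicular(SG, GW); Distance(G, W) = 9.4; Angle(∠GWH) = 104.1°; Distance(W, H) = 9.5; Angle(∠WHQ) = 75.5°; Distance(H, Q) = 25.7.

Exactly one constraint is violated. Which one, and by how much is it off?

Distance(H, Q) = 25.7 — off by 4.00.

L = (0.00, 0.00) ✓; LS at -163.4° ✓; |LS| = 28.40 ✓; ∠(LS, SG) = 90.00° ✓; |SG| = 16.90 ✓; ∠(SG, GW) = 90.00° ✓; |GW| = 9.400 ✓; ∠GWH = 104.1° ✓; |WH| = 9.500 ✓; ∠WHQ = 75.50° ✓; |HQ| = 21.70 ✗.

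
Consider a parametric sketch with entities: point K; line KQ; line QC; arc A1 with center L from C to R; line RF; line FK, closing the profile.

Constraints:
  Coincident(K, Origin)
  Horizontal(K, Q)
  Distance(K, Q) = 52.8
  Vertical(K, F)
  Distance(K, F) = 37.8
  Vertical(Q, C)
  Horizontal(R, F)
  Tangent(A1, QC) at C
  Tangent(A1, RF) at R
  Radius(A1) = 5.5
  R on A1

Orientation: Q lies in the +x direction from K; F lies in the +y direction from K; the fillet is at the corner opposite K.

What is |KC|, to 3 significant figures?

61.9

K is at the origin; KQ is horizontal with |KQ| = 52.8 and Q on the +x side, so Q = (52.8, 0.00). KF is vertical with |KF| = 37.8 and F on the +y side, so F = (0.00, 37.8). The virtual corner opposite K is at (52.8, 37.8). Since A1 is tangent to QC there, LC ⟂ QC and the tangent condition forces LR to be normal to RF, with radius 5.5, so the center L sits 5.5 in from both sides at L = (47.3, 32.3). That places the tangent points at C = (52.8, 32.3) on QC and R = (47.3, 37.8) on RF. Then |KC| = |C − K| = 61.9.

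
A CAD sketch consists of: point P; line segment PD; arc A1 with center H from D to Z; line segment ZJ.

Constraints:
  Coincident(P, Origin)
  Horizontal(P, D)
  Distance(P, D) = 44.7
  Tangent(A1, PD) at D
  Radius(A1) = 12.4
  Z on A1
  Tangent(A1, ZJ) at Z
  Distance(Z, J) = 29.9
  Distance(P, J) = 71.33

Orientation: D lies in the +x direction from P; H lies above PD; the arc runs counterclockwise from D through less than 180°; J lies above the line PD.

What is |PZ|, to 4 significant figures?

58.39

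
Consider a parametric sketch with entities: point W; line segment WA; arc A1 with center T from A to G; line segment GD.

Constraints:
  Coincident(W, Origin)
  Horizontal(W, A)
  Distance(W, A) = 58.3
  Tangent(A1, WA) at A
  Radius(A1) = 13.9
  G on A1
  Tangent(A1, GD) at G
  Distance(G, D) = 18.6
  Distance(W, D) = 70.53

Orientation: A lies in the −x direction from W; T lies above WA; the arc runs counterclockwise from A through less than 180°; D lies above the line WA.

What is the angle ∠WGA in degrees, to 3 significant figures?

88.8°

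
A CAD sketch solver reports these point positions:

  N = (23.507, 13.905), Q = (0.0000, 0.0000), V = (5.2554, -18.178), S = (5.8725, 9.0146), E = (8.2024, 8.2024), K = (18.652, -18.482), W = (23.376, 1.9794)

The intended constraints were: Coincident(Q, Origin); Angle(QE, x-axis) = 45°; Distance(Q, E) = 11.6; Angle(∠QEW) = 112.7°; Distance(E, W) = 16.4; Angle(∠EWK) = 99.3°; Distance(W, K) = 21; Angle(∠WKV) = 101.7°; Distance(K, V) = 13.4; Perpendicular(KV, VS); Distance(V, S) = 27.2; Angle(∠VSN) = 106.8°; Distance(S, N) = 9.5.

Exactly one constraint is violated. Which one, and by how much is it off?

Distance(S, N) = 9.5 — off by 8.80.

Q = (0.00, 0.00) ✓; QE at 45.00° ✓; |QE| = 11.60 ✓; ∠QEW = 112.7° ✓; |EW| = 16.40 ✓; ∠EWK = 99.30° ✓; |WK| = 21.00 ✓; ∠WKV = 101.7° ✓; |KV| = 13.40 ✓; ∠(KV, VS) = 90.00° ✓; |VS| = 27.20 ✓; ∠VSN = 106.8° ✓; |SN| = 18.30 ✗.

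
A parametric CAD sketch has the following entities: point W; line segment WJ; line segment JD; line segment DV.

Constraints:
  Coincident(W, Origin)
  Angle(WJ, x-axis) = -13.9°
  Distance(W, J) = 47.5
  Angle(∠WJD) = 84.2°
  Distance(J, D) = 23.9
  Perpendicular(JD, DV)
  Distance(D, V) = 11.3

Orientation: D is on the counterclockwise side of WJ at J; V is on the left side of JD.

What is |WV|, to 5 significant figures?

40.715

W is at the origin; WJ runs at -13.9° with length 47.5, so J = 47.5·(cos -13.9°, sin -13.9°) = (46.109, -11.411). ∠WJD = 84.2°, so JD runs at -13.9° + (180° − 84.2°) = 81.900° from the x-axis; with |JD| = 23.9, D = J + 23.9·(cos 81.900°, sin 81.900°) = (49.477, 12.251). JD is perpendicular to DV; with |DV| = 11.3 on the left of JD, V = D + 11.3·(-0.99002, 0.14090) = (38.289, 13.843). Then |WV| = |V − W| = 40.715.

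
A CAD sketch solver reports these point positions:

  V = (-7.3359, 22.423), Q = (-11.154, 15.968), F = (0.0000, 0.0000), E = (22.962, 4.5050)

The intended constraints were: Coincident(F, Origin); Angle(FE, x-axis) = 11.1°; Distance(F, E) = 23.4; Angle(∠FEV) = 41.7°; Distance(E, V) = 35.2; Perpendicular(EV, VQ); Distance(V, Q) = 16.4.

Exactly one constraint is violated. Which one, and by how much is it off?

Distance(V, Q) = 16.4 — off by 8.90.

F = (0.00, 0.00) ✓; FE at 11.10° ✓; |FE| = 23.40 ✓; ∠FEV = 41.70° ✓; |EV| = 35.20 ✓; ∠(EV, VQ) = 90.00° ✓; |VQ| = 7.500 ✗.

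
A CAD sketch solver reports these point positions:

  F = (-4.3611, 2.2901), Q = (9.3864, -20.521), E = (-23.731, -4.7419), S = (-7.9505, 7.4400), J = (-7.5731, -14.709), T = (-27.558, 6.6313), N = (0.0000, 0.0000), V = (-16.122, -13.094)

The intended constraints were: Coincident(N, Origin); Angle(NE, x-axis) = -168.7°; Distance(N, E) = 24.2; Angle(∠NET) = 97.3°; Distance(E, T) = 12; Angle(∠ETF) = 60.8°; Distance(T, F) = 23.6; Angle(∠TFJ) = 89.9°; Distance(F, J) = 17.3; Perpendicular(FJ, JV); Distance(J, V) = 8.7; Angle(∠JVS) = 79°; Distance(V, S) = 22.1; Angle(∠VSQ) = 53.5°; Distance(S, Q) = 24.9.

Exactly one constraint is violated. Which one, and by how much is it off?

Distance(S, Q) = 24.9 — off by 8.00.

N = (0.00, 0.00) ✓; NE at -168.7° ✓; |NE| = 24.20 ✓; ∠NET = 97.30° ✓; |ET| = 12.00 ✓; ∠ETF = 60.80° ✓; |TF| = 23.60 ✓; ∠TFJ = 89.90° ✓; |FJ| = 17.30 ✓; ∠(FJ, JV) = 90.00° ✓; |JV| = 8.700 ✓; ∠JVS = 79.00° ✓; |VS| = 22.10 ✓; ∠VSQ = 53.50° ✓; |SQ| = 32.90 ✗.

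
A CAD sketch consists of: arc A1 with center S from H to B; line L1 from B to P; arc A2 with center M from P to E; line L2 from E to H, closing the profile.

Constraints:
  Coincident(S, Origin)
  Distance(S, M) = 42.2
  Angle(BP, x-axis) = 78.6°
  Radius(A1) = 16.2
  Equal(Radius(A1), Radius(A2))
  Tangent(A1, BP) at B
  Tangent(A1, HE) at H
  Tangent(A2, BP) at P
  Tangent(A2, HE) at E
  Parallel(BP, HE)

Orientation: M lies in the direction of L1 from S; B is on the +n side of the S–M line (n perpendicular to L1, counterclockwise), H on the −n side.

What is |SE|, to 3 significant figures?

45.2

The slot axis is L1's direction at 78.6°, so u = (cos 78.6°, sin 78.6°) = (0.198, 0.980) and n = (−sin 78.6°, cos 78.6°) = (-0.980, 0.198). S is at the origin and M lies 42.2 along u from S, so M = 42.2·u = (8.34, 41.4). Tangency of A1 to both parallel lines with radius 16.2 puts B and H at S ± 16.2·n: B = (-15.9, 3.20), H = (15.9, -3.20). Equal radii place P and E the same way about M: P = M + 16.2·n = (-7.54, 44.6), E = M − 16.2·n = (24.2, 38.2). Then |SE| = |E − S| = 45.2.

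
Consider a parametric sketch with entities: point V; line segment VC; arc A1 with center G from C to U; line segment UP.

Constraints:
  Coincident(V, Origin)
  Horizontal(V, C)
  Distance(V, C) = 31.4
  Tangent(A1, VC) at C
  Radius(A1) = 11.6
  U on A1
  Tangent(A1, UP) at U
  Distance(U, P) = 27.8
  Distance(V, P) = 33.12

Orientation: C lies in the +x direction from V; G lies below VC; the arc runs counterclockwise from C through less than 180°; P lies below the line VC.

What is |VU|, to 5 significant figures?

21.937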